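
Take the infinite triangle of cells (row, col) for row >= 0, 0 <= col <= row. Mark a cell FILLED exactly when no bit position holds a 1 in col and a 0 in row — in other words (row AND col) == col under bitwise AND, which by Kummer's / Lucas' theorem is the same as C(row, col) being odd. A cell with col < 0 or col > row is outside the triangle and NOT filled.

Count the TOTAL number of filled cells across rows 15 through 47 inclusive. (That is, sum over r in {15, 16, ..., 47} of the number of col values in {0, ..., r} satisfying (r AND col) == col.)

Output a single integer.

Answer: 340

Derivation:
r15=1111 pc4: +16 =16
r16=10000 pc1: +2 =18
r17=10001 pc2: +4 =22
r18=10010 pc2: +4 =26
r19=10011 pc3: +8 =34
r20=10100 pc2: +4 =38
r21=10101 pc3: +8 =46
r22=10110 pc3: +8 =54
r23=10111 pc4: +16 =70
r24=11000 pc2: +4 =74
r25=11001 pc3: +8 =82
r26=11010 pc3: +8 =90
r27=11011 pc4: +16 =106
r28=11100 pc3: +8 =114
r29=11101 pc4: +16 =130
r30=11110 pc4: +16 =146
r31=11111 pc5: +32 =178
r32=100000 pc1: +2 =180
r33=100001 pc2: +4 =184
r34=100010 pc2: +4 =188
r35=100011 pc3: +8 =196
r36=100100 pc2: +4 =200
r37=100101 pc3: +8 =208
r38=100110 pc3: +8 =216
r39=100111 pc4: +16 =232
r40=101000 pc2: +4 =236
r41=101001 pc3: +8 =244
r42=101010 pc3: +8 =252
r43=101011 pc4: +16 =268
r44=101100 pc3: +8 =276
r45=101101 pc4: +16 =292
r46=101110 pc4: +16 =308
r47=101111 pc5: +32 =340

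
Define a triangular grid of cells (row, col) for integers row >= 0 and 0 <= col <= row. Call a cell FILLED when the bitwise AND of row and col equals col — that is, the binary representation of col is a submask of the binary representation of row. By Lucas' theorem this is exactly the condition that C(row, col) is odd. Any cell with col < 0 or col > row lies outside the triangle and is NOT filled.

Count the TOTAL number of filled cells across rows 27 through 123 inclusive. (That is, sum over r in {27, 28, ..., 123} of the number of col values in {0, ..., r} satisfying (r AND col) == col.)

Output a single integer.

Answer: 1744

Derivation:
r27=11011 pc4: +16 =16
r28=11100 pc3: +8 =24
r29=11101 pc4: +16 =40
r30=11110 pc4: +16 =56
r31=11111 pc5: +32 =88
r32=100000 pc1: +2 =90
r33=100001 pc2: +4 =94
r34=100010 pc2: +4 =98
r35=100011 pc3: +8 =106
r36=100100 pc2: +4 =110
r37=100101 pc3: +8 =118
r38=100110 pc3: +8 =126
r39=100111 pc4: +16 =142
r40=101000 pc2: +4 =146
r41=101001 pc3: +8 =154
r42=101010 pc3: +8 =162
r43=101011 pc4: +16 =178
r44=101100 pc3: +8 =186
r45=101101 pc4: +16 =202
r46=101110 pc4: +16 =218
r47=101111 pc5: +32 =250
r48=110000 pc2: +4 =254
r49=110001 pc3: +8 =262
r50=110010 pc3: +8 =270
r51=110011 pc4: +16 =286
r52=110100 pc3: +8 =294
r53=110101 pc4: +16 =310
r54=110110 pc4: +16 =326
r55=110111 pc5: +32 =358
r56=111000 pc3: +8 =366
r57=111001 pc4: +16 =382
r58=111010 pc4: +16 =398
r59=111011 pc5: +32 =430
r60=111100 pc4: +16 =446
r61=111101 pc5: +32 =478
r62=111110 pc5: +32 =510
r63=111111 pc6: +64 =574
r64=1000000 pc1: +2 =576
r65=1000001 pc2: +4 =580
r66=1000010 pc2: +4 =584
r67=1000011 pc3: +8 =592
r68=1000100 pc2: +4 =596
r69=1000101 pc3: +8 =604
r70=1000110 pc3: +8 =612
r71=1000111 pc4: +16 =628
r72=1001000 pc2: +4 =632
r73=1001001 pc3: +8 =640
r74=1001010 pc3: +8 =648
r75=1001011 pc4: +16 =664
r76=1001100 pc3: +8 =672
r77=1001101 pc4: +16 =688
r78=1001110 pc4: +16 =704
r79=1001111 pc5: +32 =736
r80=1010000 pc2: +4 =740
r81=1010001 pc3: +8 =748
r82=1010010 pc3: +8 =756
r83=1010011 pc4: +16 =772
r84=1010100 pc3: +8 =780
r85=1010101 pc4: +16 =796
r86=1010110 pc4: +16 =812
r87=1010111 pc5: +32 =844
r88=1011000 pc3: +8 =852
r89=1011001 pc4: +16 =868
r90=1011010 pc4: +16 =884
r91=1011011 pc5: +32 =916
r92=1011100 pc4: +16 =932
r93=1011101 pc5: +32 =964
r94=1011110 pc5: +32 =996
r95=1011111 pc6: +64 =1060
r96=1100000 pc2: +4 =1064
r97=1100001 pc3: +8 =1072
r98=1100010 pc3: +8 =1080
r99=1100011 pc4: +16 =1096
r100=1100100 pc3: +8 =1104
r101=1100101 pc4: +16 =1120
r102=1100110 pc4: +16 =1136
r103=1100111 pc5: +32 =1168
r104=1101000 pc3: +8 =1176
r105=1101001 pc4: +16 =1192
r106=1101010 pc4: +16 =1208
r107=1101011 pc5: +32 =1240
r108=1101100 pc4: +16 =1256
r109=1101101 pc5: +32 =1288
r110=1101110 pc5: +32 =1320
r111=1101111 pc6: +64 =1384
r112=1110000 pc3: +8 =1392
r113=1110001 pc4: +16 =1408
r114=1110010 pc4: +16 =1424
r115=1110011 pc5: +32 =1456
r116=1110100 pc4: +16 =1472
r117=1110101 pc5: +32 =1504
r118=1110110 pc5: +32 =1536
r119=1110111 pc6: +64 =1600
r120=1111000 pc4: +16 =1616
r121=1111001 pc5: +32 =1648
r122=1111010 pc5: +32 =1680
r123=1111011 pc6: +64 =1744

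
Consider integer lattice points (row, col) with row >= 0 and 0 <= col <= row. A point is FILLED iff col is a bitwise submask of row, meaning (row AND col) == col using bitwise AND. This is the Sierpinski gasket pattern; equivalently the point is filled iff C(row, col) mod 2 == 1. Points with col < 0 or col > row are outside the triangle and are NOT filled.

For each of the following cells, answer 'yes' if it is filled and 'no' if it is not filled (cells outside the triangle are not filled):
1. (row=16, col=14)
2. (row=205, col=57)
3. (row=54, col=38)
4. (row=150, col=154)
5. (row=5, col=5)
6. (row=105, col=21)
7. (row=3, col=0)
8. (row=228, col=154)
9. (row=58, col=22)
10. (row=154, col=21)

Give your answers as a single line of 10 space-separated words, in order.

(16,14): row=0b10000, col=0b1110, row AND col = 0b0 = 0; 0 != 14 -> empty
(205,57): row=0b11001101, col=0b111001, row AND col = 0b1001 = 9; 9 != 57 -> empty
(54,38): row=0b110110, col=0b100110, row AND col = 0b100110 = 38; 38 == 38 -> filled
(150,154): col outside [0, 150] -> not filled
(5,5): row=0b101, col=0b101, row AND col = 0b101 = 5; 5 == 5 -> filled
(105,21): row=0b1101001, col=0b10101, row AND col = 0b1 = 1; 1 != 21 -> empty
(3,0): row=0b11, col=0b0, row AND col = 0b0 = 0; 0 == 0 -> filled
(228,154): row=0b11100100, col=0b10011010, row AND col = 0b10000000 = 128; 128 != 154 -> empty
(58,22): row=0b111010, col=0b10110, row AND col = 0b10010 = 18; 18 != 22 -> empty
(154,21): row=0b10011010, col=0b10101, row AND col = 0b10000 = 16; 16 != 21 -> empty

Answer: no no yes no yes no yes no no no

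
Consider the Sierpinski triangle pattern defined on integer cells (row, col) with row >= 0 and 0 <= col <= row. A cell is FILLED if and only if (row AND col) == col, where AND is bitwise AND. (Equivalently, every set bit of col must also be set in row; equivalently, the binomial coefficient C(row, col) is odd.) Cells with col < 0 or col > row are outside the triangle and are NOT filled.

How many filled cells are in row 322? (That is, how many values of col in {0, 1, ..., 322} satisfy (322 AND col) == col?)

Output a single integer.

322 in binary = 101000010
popcount(322) = number of 1-bits in 101000010 = 3
A col c satisfies (322 AND c) == c iff every set bit of c is also set in 322; each of the 3 set bits of 322 can independently be on or off in c.
count = 2^3 = 8

Answer: 8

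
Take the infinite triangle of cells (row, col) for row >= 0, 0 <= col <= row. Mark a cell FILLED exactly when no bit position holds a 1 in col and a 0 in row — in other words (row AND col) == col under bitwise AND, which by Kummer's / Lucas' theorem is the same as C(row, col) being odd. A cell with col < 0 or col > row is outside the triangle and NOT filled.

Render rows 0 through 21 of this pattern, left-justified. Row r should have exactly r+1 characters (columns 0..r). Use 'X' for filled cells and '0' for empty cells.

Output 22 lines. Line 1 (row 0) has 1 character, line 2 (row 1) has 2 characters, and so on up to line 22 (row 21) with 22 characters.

r0=0: X
r1=1: XX
r2=10: X0X
r3=11: XXXX
r4=100: X000X
r5=101: XX00XX
r6=110: X0X0X0X
r7=111: XXXXXXXX
r8=1000: X0000000X
r9=1001: XX000000XX
r10=1010: X0X00000X0X
r11=1011: XXXX0000XXXX
r12=1100: X000X000X000X
r13=1101: XX00XX00XX00XX
r14=1110: X0X0X0X0X0X0X0X
r15=1111: XXXXXXXXXXXXXXXX
r16=10000: X000000000000000X
r17=10001: XX00000000000000XX
r18=10010: X0X0000000000000X0X
r19=10011: XXXX000000000000XXXX
r20=10100: X000X00000000000X000X
r21=10101: XX00XX0000000000XX00XX

Answer: X
XX
X0X
XXXX
X000X
XX00XX
X0X0X0X
XXXXXXXX
X0000000X
XX000000XX
X0X00000X0X
XXXX0000XXXX
X000X000X000X
XX00XX00XX00XX
X0X0X0X0X0X0X0X
XXXXXXXXXXXXXXXX
X000000000000000X
XX00000000000000XX
X0X0000000000000X0X
XXXX000000000000XXXX
X000X00000000000X000X
XX00XX0000000000XX00XX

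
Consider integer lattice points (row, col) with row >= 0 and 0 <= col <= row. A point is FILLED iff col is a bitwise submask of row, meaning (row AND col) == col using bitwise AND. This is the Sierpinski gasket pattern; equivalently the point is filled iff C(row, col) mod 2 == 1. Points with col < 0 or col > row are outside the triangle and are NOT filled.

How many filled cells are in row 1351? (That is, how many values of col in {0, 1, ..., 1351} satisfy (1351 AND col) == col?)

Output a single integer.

Answer: 64

Derivation:
1351 in binary = 10101000111
popcount(1351) = number of 1-bits in 10101000111 = 6
A col c satisfies (1351 AND c) == c iff every set bit of c is also set in 1351; each of the 6 set bits of 1351 can independently be on or off in c.
count = 2^6 = 64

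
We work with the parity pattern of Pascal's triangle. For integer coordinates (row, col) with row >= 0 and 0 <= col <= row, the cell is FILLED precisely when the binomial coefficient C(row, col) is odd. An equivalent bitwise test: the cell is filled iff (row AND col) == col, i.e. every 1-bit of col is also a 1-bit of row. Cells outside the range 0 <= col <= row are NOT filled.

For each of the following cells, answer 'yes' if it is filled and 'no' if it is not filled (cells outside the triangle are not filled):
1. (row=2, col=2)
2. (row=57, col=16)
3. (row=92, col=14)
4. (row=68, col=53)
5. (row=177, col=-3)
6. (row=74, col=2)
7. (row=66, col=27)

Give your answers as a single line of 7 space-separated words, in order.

Answer: yes yes no no no yes no

Derivation:
(2,2): row=0b10, col=0b10, row AND col = 0b10 = 2; 2 == 2 -> filled
(57,16): row=0b111001, col=0b10000, row AND col = 0b10000 = 16; 16 == 16 -> filled
(92,14): row=0b1011100, col=0b1110, row AND col = 0b1100 = 12; 12 != 14 -> empty
(68,53): row=0b1000100, col=0b110101, row AND col = 0b100 = 4; 4 != 53 -> empty
(177,-3): col outside [0, 177] -> not filled
(74,2): row=0b1001010, col=0b10, row AND col = 0b10 = 2; 2 == 2 -> filled
(66,27): row=0b1000010, col=0b11011, row AND col = 0b10 = 2; 2 != 27 -> empty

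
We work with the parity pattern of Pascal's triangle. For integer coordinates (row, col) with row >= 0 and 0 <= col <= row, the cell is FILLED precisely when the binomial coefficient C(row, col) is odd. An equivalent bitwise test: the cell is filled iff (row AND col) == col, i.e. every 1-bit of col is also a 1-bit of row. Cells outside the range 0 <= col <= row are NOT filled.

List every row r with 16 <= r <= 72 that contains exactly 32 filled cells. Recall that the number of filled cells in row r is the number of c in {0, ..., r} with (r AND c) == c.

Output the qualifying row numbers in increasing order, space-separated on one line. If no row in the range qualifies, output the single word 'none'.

Row r has 2^popcount(r) filled cells, so we need popcount(r) = log2(32) = 5.
Scan r = 16..72 and keep those with exactly 5 one-bits:
r=16=10000 popcount=1 -> skip
r=17=10001 popcount=2 -> skip
r=18=10010 popcount=2 -> skip
r=19=10011 popcount=3 -> skip
r=20=10100 popcount=2 -> skip
r=21=10101 popcount=3 -> skip
r=22=10110 popcount=3 -> skip
r=23=10111 popcount=4 -> skip
r=24=11000 popcount=2 -> skip
r=25=11001 popcount=3 -> skip
r=26=11010 popcount=3 -> skip
r=27=11011 popcount=4 -> skip
r=28=11100 popcount=3 -> skip
r=29=11101 popcount=4 -> skip
r=30=11110 popcount=4 -> skip
r=31=11111 popcount=5 -> KEEP
r=32=100000 popcount=1 -> skip
r=33=100001 popcount=2 -> skip
r=34=100010 popcount=2 -> skip
r=35=100011 popcount=3 -> skip
r=36=100100 popcount=2 -> skip
r=37=100101 popcount=3 -> skip
r=38=100110 popcount=3 -> skip
r=39=100111 popcount=4 -> skip
r=40=101000 popcount=2 -> skip
r=41=101001 popcount=3 -> skip
r=42=101010 popcount=3 -> skip
r=43=101011 popcount=4 -> skip
r=44=101100 popcount=3 -> skip
r=45=101101 popcount=4 -> skip
r=46=101110 popcount=4 -> skip
r=47=101111 popcount=5 -> KEEP
r=48=110000 popcount=2 -> skip
r=49=110001 popcount=3 -> skip
r=50=110010 popcount=3 -> skip
r=51=110011 popcount=4 -> skip
r=52=110100 popcount=3 -> skip
r=53=110101 popcount=4 -> skip
r=54=110110 popcount=4 -> skip
r=55=110111 popcount=5 -> KEEP
r=56=111000 popcount=3 -> skip
r=57=111001 popcount=4 -> skip
r=58=111010 popcount=4 -> skip
r=59=111011 popcount=5 -> KEEP
r=60=111100 popcount=4 -> skip
r=61=111101 popcount=5 -> KEEP
r=62=111110 popcount=5 -> KEEP
r=63=111111 popcount=6 -> skip
r=64=1000000 popcount=1 -> skip
r=65=1000001 popcount=2 -> skip
r=66=1000010 popcount=2 -> skip
r=67=1000011 popcount=3 -> skip
r=68=1000100 popcount=2 -> skip
r=69=1000101 popcount=3 -> skip
r=70=1000110 popcount=3 -> skip
r=71=1000111 popcount=4 -> skip
r=72=1001000 popcount=2 -> skip
Kept rows: 31 47 55 59 61 62

Answer: 31 47 55 59 61 62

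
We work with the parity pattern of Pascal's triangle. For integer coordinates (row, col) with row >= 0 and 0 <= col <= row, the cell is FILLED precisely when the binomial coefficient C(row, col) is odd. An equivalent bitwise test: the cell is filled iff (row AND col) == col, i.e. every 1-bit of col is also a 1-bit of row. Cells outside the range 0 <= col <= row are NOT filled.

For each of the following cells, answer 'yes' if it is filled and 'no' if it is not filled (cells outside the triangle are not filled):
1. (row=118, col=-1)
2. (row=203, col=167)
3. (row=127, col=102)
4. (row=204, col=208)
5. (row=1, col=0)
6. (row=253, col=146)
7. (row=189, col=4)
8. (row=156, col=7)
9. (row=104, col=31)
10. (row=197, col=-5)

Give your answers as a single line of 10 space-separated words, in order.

Answer: no no yes no yes no yes no no no

Derivation:
(118,-1): col outside [0, 118] -> not filled
(203,167): row=0b11001011, col=0b10100111, row AND col = 0b10000011 = 131; 131 != 167 -> empty
(127,102): row=0b1111111, col=0b1100110, row AND col = 0b1100110 = 102; 102 == 102 -> filled
(204,208): col outside [0, 204] -> not filled
(1,0): row=0b1, col=0b0, row AND col = 0b0 = 0; 0 == 0 -> filled
(253,146): row=0b11111101, col=0b10010010, row AND col = 0b10010000 = 144; 144 != 146 -> empty
(189,4): row=0b10111101, col=0b100, row AND col = 0b100 = 4; 4 == 4 -> filled
(156,7): row=0b10011100, col=0b111, row AND col = 0b100 = 4; 4 != 7 -> empty
(104,31): row=0b1101000, col=0b11111, row AND col = 0b1000 = 8; 8 != 31 -> empty
(197,-5): col outside [0, 197] -> not filled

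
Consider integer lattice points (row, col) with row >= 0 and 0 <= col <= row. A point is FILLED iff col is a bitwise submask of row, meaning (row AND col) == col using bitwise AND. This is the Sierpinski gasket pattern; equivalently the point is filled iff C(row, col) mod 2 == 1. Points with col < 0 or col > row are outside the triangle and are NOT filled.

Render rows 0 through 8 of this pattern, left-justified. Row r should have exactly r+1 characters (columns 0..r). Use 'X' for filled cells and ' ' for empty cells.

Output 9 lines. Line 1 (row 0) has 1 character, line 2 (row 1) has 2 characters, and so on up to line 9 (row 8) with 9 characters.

r0=0: X
r1=1: XX
r2=10: X X
r3=11: XXXX
r4=100: X   X
r5=101: XX  XX
r6=110: X X X X
r7=111: XXXXXXXX
r8=1000: X       X

Answer: X
XX
X X
XXXX
X   X
XX  XX
X X X X
XXXXXXXX
X       X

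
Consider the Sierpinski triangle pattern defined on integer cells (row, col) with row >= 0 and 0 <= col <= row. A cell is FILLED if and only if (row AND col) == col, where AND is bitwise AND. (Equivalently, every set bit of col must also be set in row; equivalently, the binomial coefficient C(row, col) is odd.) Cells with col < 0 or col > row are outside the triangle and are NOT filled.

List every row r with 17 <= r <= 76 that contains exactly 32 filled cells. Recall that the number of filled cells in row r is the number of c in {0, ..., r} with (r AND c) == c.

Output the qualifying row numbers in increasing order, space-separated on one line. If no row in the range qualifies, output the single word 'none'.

Row r has 2^popcount(r) filled cells, so we need popcount(r) = log2(32) = 5.
Scan r = 17..76 and keep those with exactly 5 one-bits:
r=17=10001 popcount=2 -> skip
r=18=10010 popcount=2 -> skip
r=19=10011 popcount=3 -> skip
r=20=10100 popcount=2 -> skip
r=21=10101 popcount=3 -> skip
r=22=10110 popcount=3 -> skip
r=23=10111 popcount=4 -> skip
r=24=11000 popcount=2 -> skip
r=25=11001 popcount=3 -> skip
r=26=11010 popcount=3 -> skip
r=27=11011 popcount=4 -> skip
r=28=11100 popcount=3 -> skip
r=29=11101 popcount=4 -> skip
r=30=11110 popcount=4 -> skip
r=31=11111 popcount=5 -> KEEP
r=32=100000 popcount=1 -> skip
r=33=100001 popcount=2 -> skip
r=34=100010 popcount=2 -> skip
r=35=100011 popcount=3 -> skip
r=36=100100 popcount=2 -> skip
r=37=100101 popcount=3 -> skip
r=38=100110 popcount=3 -> skip
r=39=100111 popcount=4 -> skip
r=40=101000 popcount=2 -> skip
r=41=101001 popcount=3 -> skip
r=42=101010 popcount=3 -> skip
r=43=101011 popcount=4 -> skip
r=44=101100 popcount=3 -> skip
r=45=101101 popcount=4 -> skip
r=46=101110 popcount=4 -> skip
r=47=101111 popcount=5 -> KEEP
r=48=110000 popcount=2 -> skip
r=49=110001 popcount=3 -> skip
r=50=110010 popcount=3 -> skip
r=51=110011 popcount=4 -> skip
r=52=110100 popcount=3 -> skip
r=53=110101 popcount=4 -> skip
r=54=110110 popcount=4 -> skip
r=55=110111 popcount=5 -> KEEP
r=56=111000 popcount=3 -> skip
r=57=111001 popcount=4 -> skip
r=58=111010 popcount=4 -> skip
r=59=111011 popcount=5 -> KEEP
r=60=111100 popcount=4 -> skip
r=61=111101 popcount=5 -> KEEP
r=62=111110 popcount=5 -> KEEP
r=63=111111 popcount=6 -> skip
r=64=1000000 popcount=1 -> skip
r=65=1000001 popcount=2 -> skip
r=66=1000010 popcount=2 -> skip
r=67=1000011 popcount=3 -> skip
r=68=1000100 popcount=2 -> skip
r=69=1000101 popcount=3 -> skip
r=70=1000110 popcount=3 -> skip
r=71=1000111 popcount=4 -> skip
r=72=1001000 popcount=2 -> skip
r=73=1001001 popcount=3 -> skip
r=74=1001010 popcount=3 -> skip
r=75=1001011 popcount=4 -> skip
r=76=1001100 popcount=3 -> skip
Kept rows: 31 47 55 59 61 62

Answer: 31 47 55 59 61 62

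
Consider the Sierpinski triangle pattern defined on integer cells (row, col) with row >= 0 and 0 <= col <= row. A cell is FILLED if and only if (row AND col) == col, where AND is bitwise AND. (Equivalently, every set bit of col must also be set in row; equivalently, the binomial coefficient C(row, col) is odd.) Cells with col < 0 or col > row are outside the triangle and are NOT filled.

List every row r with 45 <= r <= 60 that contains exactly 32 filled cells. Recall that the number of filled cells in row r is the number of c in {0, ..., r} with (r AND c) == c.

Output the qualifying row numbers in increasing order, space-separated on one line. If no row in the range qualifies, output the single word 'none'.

Answer: 47 55 59

Derivation:
Row r has 2^popcount(r) filled cells, so we need popcount(r) = log2(32) = 5.
Scan r = 45..60 and keep those with exactly 5 one-bits:
r=45=101101 popcount=4 -> skip
r=46=101110 popcount=4 -> skip
r=47=101111 popcount=5 -> KEEP
r=48=110000 popcount=2 -> skip
r=49=110001 popcount=3 -> skip
r=50=110010 popcount=3 -> skip
r=51=110011 popcount=4 -> skip
r=52=110100 popcount=3 -> skip
r=53=110101 popcount=4 -> skip
r=54=110110 popcount=4 -> skip
r=55=110111 popcount=5 -> KEEP
r=56=111000 popcount=3 -> skip
r=57=111001 popcount=4 -> skip
r=58=111010 popcount=4 -> skip
r=59=111011 popcount=5 -> KEEP
r=60=111100 popcount=4 -> skip
Kept rows: 47 55 59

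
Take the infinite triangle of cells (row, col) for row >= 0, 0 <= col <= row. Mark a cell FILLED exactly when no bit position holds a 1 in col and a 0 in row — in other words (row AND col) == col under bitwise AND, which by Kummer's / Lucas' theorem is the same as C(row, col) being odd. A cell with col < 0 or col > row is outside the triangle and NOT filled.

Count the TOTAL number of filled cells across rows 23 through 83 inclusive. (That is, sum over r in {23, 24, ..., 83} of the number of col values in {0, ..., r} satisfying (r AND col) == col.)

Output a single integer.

Answer: 808

Derivation:
r23=10111 pc4: +16 =16
r24=11000 pc2: +4 =20
r25=11001 pc3: +8 =28
r26=11010 pc3: +8 =36
r27=11011 pc4: +16 =52
r28=11100 pc3: +8 =60
r29=11101 pc4: +16 =76
r30=11110 pc4: +16 =92
r31=11111 pc5: +32 =124
r32=100000 pc1: +2 =126
r33=100001 pc2: +4 =130
r34=100010 pc2: +4 =134
r35=100011 pc3: +8 =142
r36=100100 pc2: +4 =146
r37=100101 pc3: +8 =154
r38=100110 pc3: +8 =162
r39=100111 pc4: +16 =178
r40=101000 pc2: +4 =182
r41=101001 pc3: +8 =190
r42=101010 pc3: +8 =198
r43=101011 pc4: +16 =214
r44=101100 pc3: +8 =222
r45=101101 pc4: +16 =238
r46=101110 pc4: +16 =254
r47=101111 pc5: +32 =286
r48=110000 pc2: +4 =290
r49=110001 pc3: +8 =298
r50=110010 pc3: +8 =306
r51=110011 pc4: +16 =322
r52=110100 pc3: +8 =330
r53=110101 pc4: +16 =346
r54=110110 pc4: +16 =362
r55=110111 pc5: +32 =394
r56=111000 pc3: +8 =402
r57=111001 pc4: +16 =418
r58=111010 pc4: +16 =434
r59=111011 pc5: +32 =466
r60=111100 pc4: +16 =482
r61=111101 pc5: +32 =514
r62=111110 pc5: +32 =546
r63=111111 pc6: +64 =610
r64=1000000 pc1: +2 =612
r65=1000001 pc2: +4 =616
r66=1000010 pc2: +4 =620
r67=1000011 pc3: +8 =628
r68=1000100 pc2: +4 =632
r69=1000101 pc3: +8 =640
r70=1000110 pc3: +8 =648
r71=1000111 pc4: +16 =664
r72=1001000 pc2: +4 =668
r73=1001001 pc3: +8 =676
r74=1001010 pc3: +8 =684
r75=1001011 pc4: +16 =700
r76=1001100 pc3: +8 =708
r77=1001101 pc4: +16 =724
r78=1001110 pc4: +16 =740
r79=1001111 pc5: +32 =772
r80=1010000 pc2: +4 =776
r81=1010001 pc3: +8 =784
r82=1010010 pc3: +8 =792
r83=1010011 pc4: +16 =808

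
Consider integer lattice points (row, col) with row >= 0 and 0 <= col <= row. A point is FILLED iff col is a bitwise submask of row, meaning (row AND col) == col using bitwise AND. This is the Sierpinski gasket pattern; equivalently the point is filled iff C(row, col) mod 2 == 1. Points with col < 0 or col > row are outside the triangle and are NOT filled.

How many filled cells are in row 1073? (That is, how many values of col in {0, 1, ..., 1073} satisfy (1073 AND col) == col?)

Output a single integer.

Answer: 16

Derivation:
1073 in binary = 10000110001
popcount(1073) = number of 1-bits in 10000110001 = 4
A col c satisfies (1073 AND c) == c iff every set bit of c is also set in 1073; each of the 4 set bits of 1073 can independently be on or off in c.
count = 2^4 = 16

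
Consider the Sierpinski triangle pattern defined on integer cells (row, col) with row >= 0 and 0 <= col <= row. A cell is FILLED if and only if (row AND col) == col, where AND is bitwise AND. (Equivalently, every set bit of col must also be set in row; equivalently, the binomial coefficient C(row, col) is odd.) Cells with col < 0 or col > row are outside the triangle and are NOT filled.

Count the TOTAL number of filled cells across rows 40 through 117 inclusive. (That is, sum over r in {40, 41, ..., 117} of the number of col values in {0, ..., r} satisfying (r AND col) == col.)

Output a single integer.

Answer: 1362

Derivation:
r40=101000 pc2: +4 =4
r41=101001 pc3: +8 =12
r42=101010 pc3: +8 =20
r43=101011 pc4: +16 =36
r44=101100 pc3: +8 =44
r45=101101 pc4: +16 =60
r46=101110 pc4: +16 =76
r47=101111 pc5: +32 =108
r48=110000 pc2: +4 =112
r49=110001 pc3: +8 =120
r50=110010 pc3: +8 =128
r51=110011 pc4: +16 =144
r52=110100 pc3: +8 =152
r53=110101 pc4: +16 =168
r54=110110 pc4: +16 =184
r55=110111 pc5: +32 =216
r56=111000 pc3: +8 =224
r57=111001 pc4: +16 =240
r58=111010 pc4: +16 =256
r59=111011 pc5: +32 =288
r60=111100 pc4: +16 =304
r61=111101 pc5: +32 =336
r62=111110 pc5: +32 =368
r63=111111 pc6: +64 =432
r64=1000000 pc1: +2 =434
r65=1000001 pc2: +4 =438
r66=1000010 pc2: +4 =442
r67=1000011 pc3: +8 =450
r68=1000100 pc2: +4 =454
r69=1000101 pc3: +8 =462
r70=1000110 pc3: +8 =470
r71=1000111 pc4: +16 =486
r72=1001000 pc2: +4 =490
r73=1001001 pc3: +8 =498
r74=1001010 pc3: +8 =506
r75=1001011 pc4: +16 =522
r76=1001100 pc3: +8 =530
r77=1001101 pc4: +16 =546
r78=1001110 pc4: +16 =562
r79=1001111 pc5: +32 =594
r80=1010000 pc2: +4 =598
r81=1010001 pc3: +8 =606
r82=1010010 pc3: +8 =614
r83=1010011 pc4: +16 =630
r84=1010100 pc3: +8 =638
r85=1010101 pc4: +16 =654
r86=1010110 pc4: +16 =670
r87=1010111 pc5: +32 =702
r88=1011000 pc3: +8 =710
r89=1011001 pc4: +16 =726
r90=1011010 pc4: +16 =742
r91=1011011 pc5: +32 =774
r92=1011100 pc4: +16 =790
r93=1011101 pc5: +32 =822
r94=1011110 pc5: +32 =854
r95=1011111 pc6: +64 =918
r96=1100000 pc2: +4 =922
r97=1100001 pc3: +8 =930
r98=1100010 pc3: +8 =938
r99=1100011 pc4: +16 =954
r100=1100100 pc3: +8 =962
r101=1100101 pc4: +16 =978
r102=1100110 pc4: +16 =994
r103=1100111 pc5: +32 =1026
r104=1101000 pc3: +8 =1034
r105=1101001 pc4: +16 =1050
r106=1101010 pc4: +16 =1066
r107=1101011 pc5: +32 =1098
r108=1101100 pc4: +16 =1114
r109=1101101 pc5: +32 =1146
r110=1101110 pc5: +32 =1178
r111=1101111 pc6: +64 =1242
r112=1110000 pc3: +8 =1250
r113=1110001 pc4: +16 =1266
r114=1110010 pc4: +16 =1282
r115=1110011 pc5: +32 =1314
r116=1110100 pc4: +16 =1330
r117=1110101 pc5: +32 =1362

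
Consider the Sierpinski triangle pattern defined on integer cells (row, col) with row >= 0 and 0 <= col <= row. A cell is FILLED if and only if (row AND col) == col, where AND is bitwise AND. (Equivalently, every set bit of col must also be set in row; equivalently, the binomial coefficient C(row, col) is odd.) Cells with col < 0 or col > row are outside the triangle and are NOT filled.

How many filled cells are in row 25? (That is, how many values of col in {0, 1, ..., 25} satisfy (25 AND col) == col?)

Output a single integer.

Answer: 8

Derivation:
25 in binary = 11001
popcount(25) = number of 1-bits in 11001 = 3
A col c satisfies (25 AND c) == c iff every set bit of c is also set in 25; each of the 3 set bits of 25 can independently be on or off in c.
count = 2^3 = 8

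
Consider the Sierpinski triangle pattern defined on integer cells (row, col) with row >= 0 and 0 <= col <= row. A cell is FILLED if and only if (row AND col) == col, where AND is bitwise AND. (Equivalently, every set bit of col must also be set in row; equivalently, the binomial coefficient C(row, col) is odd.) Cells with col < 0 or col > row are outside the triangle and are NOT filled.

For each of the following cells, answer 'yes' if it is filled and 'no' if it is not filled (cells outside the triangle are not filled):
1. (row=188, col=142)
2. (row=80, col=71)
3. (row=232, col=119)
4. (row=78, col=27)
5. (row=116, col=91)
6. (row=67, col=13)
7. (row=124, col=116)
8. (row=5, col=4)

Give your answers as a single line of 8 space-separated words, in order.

Answer: no no no no no no yes yes

Derivation:
(188,142): row=0b10111100, col=0b10001110, row AND col = 0b10001100 = 140; 140 != 142 -> empty
(80,71): row=0b1010000, col=0b1000111, row AND col = 0b1000000 = 64; 64 != 71 -> empty
(232,119): row=0b11101000, col=0b1110111, row AND col = 0b1100000 = 96; 96 != 119 -> empty
(78,27): row=0b1001110, col=0b11011, row AND col = 0b1010 = 10; 10 != 27 -> empty
(116,91): row=0b1110100, col=0b1011011, row AND col = 0b1010000 = 80; 80 != 91 -> empty
(67,13): row=0b1000011, col=0b1101, row AND col = 0b1 = 1; 1 != 13 -> empty
(124,116): row=0b1111100, col=0b1110100, row AND col = 0b1110100 = 116; 116 == 116 -> filled
(5,4): row=0b101, col=0b100, row AND col = 0b100 = 4; 4 == 4 -> filled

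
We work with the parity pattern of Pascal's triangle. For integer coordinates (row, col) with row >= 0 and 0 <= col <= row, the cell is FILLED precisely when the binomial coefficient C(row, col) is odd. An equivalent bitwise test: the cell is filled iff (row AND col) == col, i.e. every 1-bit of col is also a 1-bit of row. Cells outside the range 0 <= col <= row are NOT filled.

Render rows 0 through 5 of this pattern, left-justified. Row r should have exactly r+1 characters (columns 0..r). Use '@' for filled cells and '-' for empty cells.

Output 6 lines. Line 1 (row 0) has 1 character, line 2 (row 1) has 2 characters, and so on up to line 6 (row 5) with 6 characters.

Answer: @
@@
@-@
@@@@
@---@
@@--@@

Derivation:
r0=0: @
r1=1: @@
r2=10: @-@
r3=11: @@@@
r4=100: @---@
r5=101: @@--@@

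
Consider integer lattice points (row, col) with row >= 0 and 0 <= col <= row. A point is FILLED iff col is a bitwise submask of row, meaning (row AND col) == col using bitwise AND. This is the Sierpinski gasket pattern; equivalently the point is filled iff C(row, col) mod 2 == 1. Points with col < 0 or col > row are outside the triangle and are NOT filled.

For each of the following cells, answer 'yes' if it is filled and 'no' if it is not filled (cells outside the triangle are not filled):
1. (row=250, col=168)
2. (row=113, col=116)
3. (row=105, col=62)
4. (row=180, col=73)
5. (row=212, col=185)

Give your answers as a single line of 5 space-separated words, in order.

Answer: yes no no no no

Derivation:
(250,168): row=0b11111010, col=0b10101000, row AND col = 0b10101000 = 168; 168 == 168 -> filled
(113,116): col outside [0, 113] -> not filled
(105,62): row=0b1101001, col=0b111110, row AND col = 0b101000 = 40; 40 != 62 -> empty
(180,73): row=0b10110100, col=0b1001001, row AND col = 0b0 = 0; 0 != 73 -> empty
(212,185): row=0b11010100, col=0b10111001, row AND col = 0b10010000 = 144; 144 != 185 -> empty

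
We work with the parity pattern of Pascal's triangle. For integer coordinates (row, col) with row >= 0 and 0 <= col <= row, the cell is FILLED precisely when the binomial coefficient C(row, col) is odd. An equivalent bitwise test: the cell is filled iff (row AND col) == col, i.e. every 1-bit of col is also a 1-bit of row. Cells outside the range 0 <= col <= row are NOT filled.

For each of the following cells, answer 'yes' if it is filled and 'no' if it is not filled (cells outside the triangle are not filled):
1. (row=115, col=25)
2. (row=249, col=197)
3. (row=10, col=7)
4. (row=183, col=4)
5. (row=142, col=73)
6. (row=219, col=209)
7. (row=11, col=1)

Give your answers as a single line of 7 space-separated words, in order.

Answer: no no no yes no yes yes

Derivation:
(115,25): row=0b1110011, col=0b11001, row AND col = 0b10001 = 17; 17 != 25 -> empty
(249,197): row=0b11111001, col=0b11000101, row AND col = 0b11000001 = 193; 193 != 197 -> empty
(10,7): row=0b1010, col=0b111, row AND col = 0b10 = 2; 2 != 7 -> empty
(183,4): row=0b10110111, col=0b100, row AND col = 0b100 = 4; 4 == 4 -> filled
(142,73): row=0b10001110, col=0b1001001, row AND col = 0b1000 = 8; 8 != 73 -> empty
(219,209): row=0b11011011, col=0b11010001, row AND col = 0b11010001 = 209; 209 == 209 -> filled
(11,1): row=0b1011, col=0b1, row AND col = 0b1 = 1; 1 == 1 -> filled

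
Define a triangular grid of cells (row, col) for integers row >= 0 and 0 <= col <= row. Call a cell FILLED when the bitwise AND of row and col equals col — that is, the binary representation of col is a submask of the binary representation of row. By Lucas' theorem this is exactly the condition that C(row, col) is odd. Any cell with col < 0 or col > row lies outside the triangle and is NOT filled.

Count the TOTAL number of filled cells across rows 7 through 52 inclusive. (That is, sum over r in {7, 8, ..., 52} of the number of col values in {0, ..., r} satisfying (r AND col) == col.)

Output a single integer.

Answer: 430

Derivation:
r7=111 pc3: +8 =8
r8=1000 pc1: +2 =10
r9=1001 pc2: +4 =14
r10=1010 pc2: +4 =18
r11=1011 pc3: +8 =26
r12=1100 pc2: +4 =30
r13=1101 pc3: +8 =38
r14=1110 pc3: +8 =46
r15=1111 pc4: +16 =62
r16=10000 pc1: +2 =64
r17=10001 pc2: +4 =68
r18=10010 pc2: +4 =72
r19=10011 pc3: +8 =80
r20=10100 pc2: +4 =84
r21=10101 pc3: +8 =92
r22=10110 pc3: +8 =100
r23=10111 pc4: +16 =116
r24=11000 pc2: +4 =120
r25=11001 pc3: +8 =128
r26=11010 pc3: +8 =136
r27=11011 pc4: +16 =152
r28=11100 pc3: +8 =160
r29=11101 pc4: +16 =176
r30=11110 pc4: +16 =192
r31=11111 pc5: +32 =224
r32=100000 pc1: +2 =226
r33=100001 pc2: +4 =230
r34=100010 pc2: +4 =234
r35=100011 pc3: +8 =242
r36=100100 pc2: +4 =246
r37=100101 pc3: +8 =254
r38=100110 pc3: +8 =262
r39=100111 pc4: +16 =278
r40=101000 pc2: +4 =282
r41=101001 pc3: +8 =290
r42=101010 pc3: +8 =298
r43=101011 pc4: +16 =314
r44=101100 pc3: +8 =322
r45=101101 pc4: +16 =338
r46=101110 pc4: +16 =354
r47=101111 pc5: +32 =386
r48=110000 pc2: +4 =390
r49=110001 pc3: +8 =398
r50=110010 pc3: +8 =406
r51=110011 pc4: +16 =422
r52=110100 pc3: +8 =430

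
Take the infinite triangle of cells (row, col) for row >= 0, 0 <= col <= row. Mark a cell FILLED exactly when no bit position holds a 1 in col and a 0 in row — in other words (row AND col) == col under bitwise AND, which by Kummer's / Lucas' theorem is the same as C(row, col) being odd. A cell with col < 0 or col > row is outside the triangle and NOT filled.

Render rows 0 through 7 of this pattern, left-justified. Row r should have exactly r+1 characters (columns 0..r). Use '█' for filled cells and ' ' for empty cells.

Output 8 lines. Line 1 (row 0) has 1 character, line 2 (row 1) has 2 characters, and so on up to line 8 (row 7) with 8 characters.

r0=0: █
r1=1: ██
r2=10: █ █
r3=11: ████
r4=100: █   █
r5=101: ██  ██
r6=110: █ █ █ █
r7=111: ████████

Answer: █
██
█ █
████
█   █
██  ██
█ █ █ █
████████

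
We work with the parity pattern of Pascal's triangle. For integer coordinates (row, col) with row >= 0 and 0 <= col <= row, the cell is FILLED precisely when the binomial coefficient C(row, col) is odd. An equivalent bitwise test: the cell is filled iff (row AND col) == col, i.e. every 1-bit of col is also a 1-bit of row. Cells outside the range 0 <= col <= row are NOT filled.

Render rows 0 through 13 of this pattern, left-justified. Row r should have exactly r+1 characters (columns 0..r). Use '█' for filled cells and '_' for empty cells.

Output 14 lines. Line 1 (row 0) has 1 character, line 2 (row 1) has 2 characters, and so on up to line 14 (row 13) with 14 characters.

Answer: █
██
█_█
████
█___█
██__██
█_█_█_█
████████
█_______█
██______██
█_█_____█_█
████____████
█___█___█___█
██__██__██__██

Derivation:
r0=0: █
r1=1: ██
r2=10: █_█
r3=11: ████
r4=100: █___█
r5=101: ██__██
r6=110: █_█_█_█
r7=111: ████████
r8=1000: █_______█
r9=1001: ██______██
r10=1010: █_█_____█_█
r11=1011: ████____████
r12=1100: █___█___█___█
r13=1101: ██__██__██__██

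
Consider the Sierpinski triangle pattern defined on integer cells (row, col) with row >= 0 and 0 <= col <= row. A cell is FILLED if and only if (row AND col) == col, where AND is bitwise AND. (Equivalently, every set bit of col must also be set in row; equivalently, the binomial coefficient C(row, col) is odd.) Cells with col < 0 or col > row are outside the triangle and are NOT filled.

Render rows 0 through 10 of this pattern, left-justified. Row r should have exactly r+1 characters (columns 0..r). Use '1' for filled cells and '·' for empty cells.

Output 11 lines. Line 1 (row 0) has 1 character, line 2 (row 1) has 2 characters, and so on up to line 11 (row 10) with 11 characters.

Answer: 1
11
1·1
1111
1···1
11··11
1·1·1·1
11111111
1·······1
11······11
1·1·····1·1

Derivation:
r0=0: 1
r1=1: 11
r2=10: 1·1
r3=11: 1111
r4=100: 1···1
r5=101: 11··11
r6=110: 1·1·1·1
r7=111: 11111111
r8=1000: 1·······1
r9=1001: 11······11
r10=1010: 1·1·····1·1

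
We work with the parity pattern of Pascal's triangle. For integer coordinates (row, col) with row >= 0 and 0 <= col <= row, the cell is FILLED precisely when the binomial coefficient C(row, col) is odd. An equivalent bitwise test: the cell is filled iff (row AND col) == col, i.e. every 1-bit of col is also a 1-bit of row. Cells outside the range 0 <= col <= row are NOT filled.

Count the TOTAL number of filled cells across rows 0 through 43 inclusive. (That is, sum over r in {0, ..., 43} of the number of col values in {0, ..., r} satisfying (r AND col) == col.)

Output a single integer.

Answer: 333

Derivation:
r0=0 pc0: +1 =1
r1=1 pc1: +2 =3
r2=10 pc1: +2 =5
r3=11 pc2: +4 =9
r4=100 pc1: +2 =11
r5=101 pc2: +4 =15
r6=110 pc2: +4 =19
r7=111 pc3: +8 =27
r8=1000 pc1: +2 =29
r9=1001 pc2: +4 =33
r10=1010 pc2: +4 =37
r11=1011 pc3: +8 =45
r12=1100 pc2: +4 =49
r13=1101 pc3: +8 =57
r14=1110 pc3: +8 =65
r15=1111 pc4: +16 =81
r16=10000 pc1: +2 =83
r17=10001 pc2: +4 =87
r18=10010 pc2: +4 =91
r19=10011 pc3: +8 =99
r20=10100 pc2: +4 =103
r21=10101 pc3: +8 =111
r22=10110 pc3: +8 =119
r23=10111 pc4: +16 =135
r24=11000 pc2: +4 =139
r25=11001 pc3: +8 =147
r26=11010 pc3: +8 =155
r27=11011 pc4: +16 =171
r28=11100 pc3: +8 =179
r29=11101 pc4: +16 =195
r30=11110 pc4: +16 =211
r31=11111 pc5: +32 =243
r32=100000 pc1: +2 =245
r33=100001 pc2: +4 =249
r34=100010 pc2: +4 =253
r35=100011 pc3: +8 =261
r36=100100 pc2: +4 =265
r37=100101 pc3: +8 =273
r38=100110 pc3: +8 =281
r39=100111 pc4: +16 =297
r40=101000 pc2: +4 =301
r41=101001 pc3: +8 =309
r42=101010 pc3: +8 =317
r43=101011 pc4: +16 =333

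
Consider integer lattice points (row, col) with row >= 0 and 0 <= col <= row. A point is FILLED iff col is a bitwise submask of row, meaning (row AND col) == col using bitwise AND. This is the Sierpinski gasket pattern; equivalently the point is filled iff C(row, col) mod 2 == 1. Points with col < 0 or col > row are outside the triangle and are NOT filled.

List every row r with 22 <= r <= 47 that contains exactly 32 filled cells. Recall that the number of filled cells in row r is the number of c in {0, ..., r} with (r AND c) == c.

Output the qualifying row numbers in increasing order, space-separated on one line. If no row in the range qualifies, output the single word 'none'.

Row r has 2^popcount(r) filled cells, so we need popcount(r) = log2(32) = 5.
Scan r = 22..47 and keep those with exactly 5 one-bits:
r=22=10110 popcount=3 -> skip
r=23=10111 popcount=4 -> skip
r=24=11000 popcount=2 -> skip
r=25=11001 popcount=3 -> skip
r=26=11010 popcount=3 -> skip
r=27=11011 popcount=4 -> skip
r=28=11100 popcount=3 -> skip
r=29=11101 popcount=4 -> skip
r=30=11110 popcount=4 -> skip
r=31=11111 popcount=5 -> KEEP
r=32=100000 popcount=1 -> skip
r=33=100001 popcount=2 -> skip
r=34=100010 popcount=2 -> skip
r=35=100011 popcount=3 -> skip
r=36=100100 popcount=2 -> skip
r=37=100101 popcount=3 -> skip
r=38=100110 popcount=3 -> skip
r=39=100111 popcount=4 -> skip
r=40=101000 popcount=2 -> skip
r=41=101001 popcount=3 -> skip
r=42=101010 popcount=3 -> skip
r=43=101011 popcount=4 -> skip
r=44=101100 popcount=3 -> skip
r=45=101101 popcount=4 -> skip
r=46=101110 popcount=4 -> skip
r=47=101111 popcount=5 -> KEEP
Kept rows: 31 47

Answer: 31 47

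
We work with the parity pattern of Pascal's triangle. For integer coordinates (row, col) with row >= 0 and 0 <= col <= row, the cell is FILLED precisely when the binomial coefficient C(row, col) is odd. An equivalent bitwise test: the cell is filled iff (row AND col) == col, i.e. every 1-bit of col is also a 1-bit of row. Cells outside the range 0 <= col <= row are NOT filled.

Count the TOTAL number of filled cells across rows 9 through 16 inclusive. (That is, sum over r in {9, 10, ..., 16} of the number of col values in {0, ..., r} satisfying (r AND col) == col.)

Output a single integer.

Answer: 54

Derivation:
r9=1001 pc2: +4 =4
r10=1010 pc2: +4 =8
r11=1011 pc3: +8 =16
r12=1100 pc2: +4 =20
r13=1101 pc3: +8 =28
r14=1110 pc3: +8 =36
r15=1111 pc4: +16 =52
r16=10000 pc1: +2 =54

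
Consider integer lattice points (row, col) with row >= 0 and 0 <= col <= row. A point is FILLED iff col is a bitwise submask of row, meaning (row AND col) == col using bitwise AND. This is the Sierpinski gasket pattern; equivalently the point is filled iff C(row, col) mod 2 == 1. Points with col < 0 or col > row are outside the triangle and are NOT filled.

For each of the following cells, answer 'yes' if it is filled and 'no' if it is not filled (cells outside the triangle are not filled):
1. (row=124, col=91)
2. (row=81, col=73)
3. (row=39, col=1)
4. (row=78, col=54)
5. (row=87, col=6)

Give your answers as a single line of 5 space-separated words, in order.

(124,91): row=0b1111100, col=0b1011011, row AND col = 0b1011000 = 88; 88 != 91 -> empty
(81,73): row=0b1010001, col=0b1001001, row AND col = 0b1000001 = 65; 65 != 73 -> empty
(39,1): row=0b100111, col=0b1, row AND col = 0b1 = 1; 1 == 1 -> filled
(78,54): row=0b1001110, col=0b110110, row AND col = 0b110 = 6; 6 != 54 -> empty
(87,6): row=0b1010111, col=0b110, row AND col = 0b110 = 6; 6 == 6 -> filled

Answer: no no yes no yes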